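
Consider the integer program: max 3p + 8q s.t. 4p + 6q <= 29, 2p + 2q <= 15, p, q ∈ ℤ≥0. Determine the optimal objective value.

35

The continuous relaxation peaks at (0, 4.83) with value 38.67; rounding to a feasible lattice point costs some objective.
(p,q)=(1,4): 4·1+6·4=28≤29, 2·1+2·4=10≤15, objective 35.
(p,q)=(0,4): 4·0+6·4=24≤29, 2·0+2·4=8≤15, objective 32.
(p,q)=(2,3): 4·2+6·3=26≤29, 2·2+2·3=10≤15, objective 30.
(p,q)=(1,3): 4·1+6·3=22≤29, 2·1+2·3=8≤15, objective 27.
The best lattice point is (1,4), giving 35.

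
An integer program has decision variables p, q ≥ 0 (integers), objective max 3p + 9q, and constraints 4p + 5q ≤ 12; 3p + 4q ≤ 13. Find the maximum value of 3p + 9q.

The continuous relaxation peaks at (0, 2.4) with value 21.60; rounding to a feasible lattice point costs some objective.
(p,q)=(0,2): 4·0+5·2=10≤12, 3·0+4·2=8≤13, objective 18.
(p,q)=(1,1): 4·1+5·1=9≤12, 3·1+4·1=7≤13, objective 12.
(p,q)=(0,1): 4·0+5·1=5≤12, 3·0+4·1=4≤13, objective 9.
Maximum is 18 at (p,q)=(0,2).

18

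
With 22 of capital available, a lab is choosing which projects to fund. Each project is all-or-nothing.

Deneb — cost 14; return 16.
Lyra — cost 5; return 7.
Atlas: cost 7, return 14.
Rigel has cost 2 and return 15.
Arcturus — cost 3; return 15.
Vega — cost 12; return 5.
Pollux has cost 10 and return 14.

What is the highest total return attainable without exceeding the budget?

58

Lyra + Atlas + Rigel + Arcturus: cost 5 + 7 + 2 + 3 = 17 ≤ 22, return 7 + 14 + 15 + 15 = 51.
Atlas + Rigel + Arcturus + Pollux: cost 7 + 2 + 3 + 10 = 22 ≤ 22, return 14 + 15 + 15 + 14 = 58.
Lyra + Rigel + Arcturus + Pollux: cost 5 + 2 + 3 + 10 = 20 ≤ 22, return 7 + 15 + 15 + 14 = 51.
Best is Atlas, Rigel, Arcturus, and Pollux with total return 58.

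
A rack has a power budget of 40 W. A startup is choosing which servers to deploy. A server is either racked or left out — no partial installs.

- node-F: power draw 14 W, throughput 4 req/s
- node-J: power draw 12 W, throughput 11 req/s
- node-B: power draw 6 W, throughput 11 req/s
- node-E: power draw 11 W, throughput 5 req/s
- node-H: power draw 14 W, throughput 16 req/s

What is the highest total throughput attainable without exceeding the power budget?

38

node-J + node-B + node-H: power draw 12 + 6 + 14 = 32 ≤ 40, throughput 11 + 11 + 16 = 38.
node-J + node-E + node-H: power draw 12 + 11 + 14 = 37 ≤ 40, throughput 11 + 5 + 16 = 32.
node-B + node-E + node-H: power draw 6 + 11 + 14 = 31 ≤ 40, throughput 11 + 5 + 16 = 32.
Best is node-J, node-B, and node-H with total throughput 38.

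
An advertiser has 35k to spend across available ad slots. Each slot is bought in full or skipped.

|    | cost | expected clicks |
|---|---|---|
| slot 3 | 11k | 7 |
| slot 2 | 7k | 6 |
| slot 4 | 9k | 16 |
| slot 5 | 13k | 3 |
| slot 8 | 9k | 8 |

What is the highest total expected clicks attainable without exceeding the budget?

Take slot 3, slot 4, and slot 8: cost 11 + 9 + 9 = 29 ≤ 35, expected clicks 7 + 16 + 8 = 31.
No other feasible combination does better.

31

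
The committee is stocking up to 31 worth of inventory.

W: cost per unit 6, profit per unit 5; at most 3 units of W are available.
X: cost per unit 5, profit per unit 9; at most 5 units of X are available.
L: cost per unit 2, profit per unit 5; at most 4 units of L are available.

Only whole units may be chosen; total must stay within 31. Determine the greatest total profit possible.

Take 5×X and 3×L: cost 31 ≤ 31, profit 5·9 + 3·5 = 60.
No other integer combination yields more.

60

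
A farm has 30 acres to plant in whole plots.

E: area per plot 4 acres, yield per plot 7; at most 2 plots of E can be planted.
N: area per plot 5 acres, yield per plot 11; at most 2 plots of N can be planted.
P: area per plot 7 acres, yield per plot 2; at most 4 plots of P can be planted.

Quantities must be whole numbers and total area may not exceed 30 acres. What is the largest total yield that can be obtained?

38

N has the best ratio (11/5); taking only N gives at most 2×11 = 22 (stopped by the supply cap of 2).
Mixing does better — 2×E, 2×N, and 1×P: area 25 ≤ 30, yield 2·7 + 2·11 + 1·2 = 38.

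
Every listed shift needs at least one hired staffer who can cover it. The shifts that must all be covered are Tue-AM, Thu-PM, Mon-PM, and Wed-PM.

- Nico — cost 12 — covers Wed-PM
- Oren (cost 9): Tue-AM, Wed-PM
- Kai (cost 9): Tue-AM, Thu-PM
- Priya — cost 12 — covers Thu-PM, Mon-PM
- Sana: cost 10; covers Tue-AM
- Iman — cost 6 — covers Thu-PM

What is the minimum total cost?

This is a weighted set-cover instance.
Choose Oren and Priya: together they cover Tue-AM, Thu-PM, Mon-PM, Wed-PM — every shift.
Total cost: 9 + 12 = 21.
No cover costs less than 21.

21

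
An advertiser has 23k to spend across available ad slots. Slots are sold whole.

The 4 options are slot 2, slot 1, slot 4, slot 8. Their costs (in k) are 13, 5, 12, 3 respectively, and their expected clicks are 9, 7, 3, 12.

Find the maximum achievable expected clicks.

Take slot 2, slot 1, and slot 8: cost 13 + 5 + 3 = 21 ≤ 23, expected clicks 9 + 7 + 12 = 28.
No other feasible combination does better.

28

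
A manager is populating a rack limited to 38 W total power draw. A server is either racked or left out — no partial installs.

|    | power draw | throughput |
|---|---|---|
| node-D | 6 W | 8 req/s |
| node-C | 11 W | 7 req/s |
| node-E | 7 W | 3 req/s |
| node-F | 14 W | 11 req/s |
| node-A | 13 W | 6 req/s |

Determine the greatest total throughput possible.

node-D + node-C + node-F: power draw 6 + 11 + 14 = 31 ≤ 38, throughput 8 + 7 + 11 = 26.
node-D + node-C + node-E + node-F: power draw 6 + 11 + 7 + 14 = 38 ≤ 38, throughput 8 + 7 + 3 + 11 = 29.
node-D + node-F + node-A: power draw 6 + 14 + 13 = 33 ≤ 38, throughput 8 + 11 + 6 = 25.
Best is node-D, node-C, node-E, and node-F with total throughput 29.

29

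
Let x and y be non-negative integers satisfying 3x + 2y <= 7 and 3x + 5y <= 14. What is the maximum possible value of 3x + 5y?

The continuous relaxation peaks at (0, 2.8) with value 14.00; rounding to a feasible lattice point costs some objective.
(x,y)=(1,2): 3·1+2·2=7≤7, 3·1+5·2=13≤14, objective 13.
(x,y)=(0,2): 3·0+2·2=4≤7, 3·0+5·2=10≤14, objective 10.
(x,y)=(1,1): 3·1+2·1=5≤7, 3·1+5·1=8≤14, objective 8.
(x,y)=(0,1): 3·0+2·1=2≤7, 3·0+5·1=5≤14, objective 5.
The best lattice point is (1,2), giving 13.

13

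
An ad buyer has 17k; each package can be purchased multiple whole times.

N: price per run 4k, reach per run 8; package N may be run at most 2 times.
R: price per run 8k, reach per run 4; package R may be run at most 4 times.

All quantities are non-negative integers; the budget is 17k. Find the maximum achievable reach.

20

N has the best ratio (8/4); taking only N gives at most 2×8 = 16 (stopped by the supply cap of 2).
Mixing does better — 2×N and 1×R: price 16 ≤ 17, reach 2·8 + 1·4 = 20.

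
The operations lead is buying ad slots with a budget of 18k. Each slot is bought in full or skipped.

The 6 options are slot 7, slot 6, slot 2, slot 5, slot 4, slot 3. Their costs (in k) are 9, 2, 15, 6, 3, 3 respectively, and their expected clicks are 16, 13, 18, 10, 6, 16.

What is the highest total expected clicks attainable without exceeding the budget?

Take slot 7, slot 6, slot 4, and slot 3: cost 9 + 2 + 3 + 3 = 17 ≤ 18, expected clicks 16 + 13 + 6 + 16 = 51.
No other feasible combination does better.

51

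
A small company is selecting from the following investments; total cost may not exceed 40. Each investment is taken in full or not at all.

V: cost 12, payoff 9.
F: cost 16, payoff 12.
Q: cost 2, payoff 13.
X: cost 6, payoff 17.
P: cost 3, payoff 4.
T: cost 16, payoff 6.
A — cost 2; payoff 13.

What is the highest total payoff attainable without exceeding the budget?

64

Allowing fractional choices, the relaxed optimum would be about 67.2, but investments are indivisible.
F + Q + X + P + A: cost 16 + 2 + 6 + 3 + 2 = 29 ≤ 40, payoff 12 + 13 + 17 + 4 + 13 = 59.
V + F + Q + X + A: cost 12 + 16 + 2 + 6 + 2 = 38 ≤ 40, payoff 9 + 12 + 13 + 17 + 13 = 64.
V + Q + X + T + A: cost 12 + 2 + 6 + 16 + 2 = 38 ≤ 40, payoff 9 + 13 + 17 + 6 + 13 = 58.
Best is V, F, Q, X, and A with total payoff 64.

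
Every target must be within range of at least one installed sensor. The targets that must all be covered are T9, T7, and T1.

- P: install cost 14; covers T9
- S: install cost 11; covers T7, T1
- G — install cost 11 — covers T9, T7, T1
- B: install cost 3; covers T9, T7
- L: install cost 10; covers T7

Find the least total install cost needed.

11

The greedy cost-per-new-target heuristic would pick B and S for 14, but a cheaper cover exists.
G alone covers T9, T7, T1 — every target.
Total install cost: 11.
No cover costs less than 11.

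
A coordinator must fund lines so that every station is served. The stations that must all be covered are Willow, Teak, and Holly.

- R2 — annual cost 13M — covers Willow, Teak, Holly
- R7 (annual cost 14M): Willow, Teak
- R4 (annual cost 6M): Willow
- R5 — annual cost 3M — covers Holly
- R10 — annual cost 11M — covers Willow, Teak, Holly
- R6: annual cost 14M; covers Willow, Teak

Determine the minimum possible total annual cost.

11

This is a weighted set-cover instance.
The greedy cost-per-new-station heuristic would pick R5 and R10 for 14, but a cheaper cover exists.
R10 alone covers Willow, Teak, Holly — every station.
Total annual cost: 11.
No cover costs less than 11.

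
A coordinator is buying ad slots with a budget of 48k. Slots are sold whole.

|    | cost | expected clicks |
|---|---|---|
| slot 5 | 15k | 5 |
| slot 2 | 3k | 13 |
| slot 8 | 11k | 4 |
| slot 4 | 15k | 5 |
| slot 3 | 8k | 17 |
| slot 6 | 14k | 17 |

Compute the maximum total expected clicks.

slot 2 + slot 8 + slot 3 + slot 6: cost 3 + 11 + 8 + 14 = 36 ≤ 48, expected clicks 13 + 4 + 17 + 17 = 51.
slot 2 + slot 4 + slot 3 + slot 6: cost 3 + 15 + 8 + 14 = 40 ≤ 48, expected clicks 13 + 5 + 17 + 17 = 52.
slot 5 + slot 2 + slot 3 + slot 6: cost 15 + 3 + 8 + 14 = 40 ≤ 48, expected clicks 5 + 13 + 17 + 17 = 52.
The maximum expected clicks is 52; one optimal choice is slot 5, slot 2, slot 3, and slot 6.

52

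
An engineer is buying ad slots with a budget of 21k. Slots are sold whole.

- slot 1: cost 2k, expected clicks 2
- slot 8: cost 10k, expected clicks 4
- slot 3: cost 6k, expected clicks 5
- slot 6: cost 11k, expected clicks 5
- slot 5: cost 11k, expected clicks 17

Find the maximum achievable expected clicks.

24

Allowing fractional choices, the relaxed optimum would be about 24.9, but ad slots are indivisible.
slot 1 + slot 3 + slot 5: cost 2 + 6 + 11 = 19 ≤ 21, expected clicks 2 + 5 + 17 = 24.
slot 3 + slot 5: cost 6 + 11 = 17 ≤ 21, expected clicks 5 + 17 = 22.
Best is slot 1, slot 3, and slot 5 with total expected clicks 24.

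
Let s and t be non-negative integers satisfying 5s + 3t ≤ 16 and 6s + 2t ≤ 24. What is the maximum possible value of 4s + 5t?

The continuous relaxation peaks at (0, 5.33) with value 26.67; rounding to a feasible lattice point costs some objective.
(s,t)=(0,5) is feasible, giving 25.
(s,t)=(0,4) is feasible, giving 20.
No feasible integer point exceeds 25.

25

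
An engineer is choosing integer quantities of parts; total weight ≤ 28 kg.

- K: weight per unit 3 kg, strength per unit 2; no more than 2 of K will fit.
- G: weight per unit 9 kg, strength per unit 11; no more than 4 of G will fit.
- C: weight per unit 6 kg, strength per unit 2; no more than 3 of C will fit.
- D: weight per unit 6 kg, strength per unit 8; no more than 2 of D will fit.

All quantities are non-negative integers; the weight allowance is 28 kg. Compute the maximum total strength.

This is a bounded integer knapsack.
D has the best ratio (8/6); taking only D gives at most 2×8 = 16 (stopped by the supply cap of 2).
Mixing does better — 3×G: weight 27 ≤ 28, strength 3·11 = 33.

33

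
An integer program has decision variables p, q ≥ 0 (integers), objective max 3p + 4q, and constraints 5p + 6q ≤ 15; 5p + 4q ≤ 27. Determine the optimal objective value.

9

(p,q)=(3,0) is feasible, giving 9.
(p,q)=(0,2) is feasible, giving 8.
Maximum is 9 at (p,q)=(3,0).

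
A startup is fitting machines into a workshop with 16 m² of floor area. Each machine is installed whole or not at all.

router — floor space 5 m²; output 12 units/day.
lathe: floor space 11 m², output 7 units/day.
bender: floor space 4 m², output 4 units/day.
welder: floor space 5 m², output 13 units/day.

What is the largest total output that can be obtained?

29

Allowing fractional choices, the relaxed optimum would be about 30.3, but machines are indivisible.
router + welder: floor space 5 + 5 = 10 ≤ 16, output 12 + 13 = 25.
router + bender + welder: floor space 5 + 4 + 5 = 14 ≤ 16, output 12 + 4 + 13 = 29.
lathe + welder: floor space 11 + 5 = 16 ≤ 16, output 7 + 13 = 20.
Best is router, bender, and welder with total output 29.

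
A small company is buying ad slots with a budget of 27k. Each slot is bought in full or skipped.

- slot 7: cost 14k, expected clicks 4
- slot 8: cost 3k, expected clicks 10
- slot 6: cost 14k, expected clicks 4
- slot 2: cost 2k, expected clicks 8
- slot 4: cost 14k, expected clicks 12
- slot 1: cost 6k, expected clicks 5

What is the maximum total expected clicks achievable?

35

slot 8 + slot 2 + slot 4 + slot 1: cost 3 + 2 + 14 + 6 = 25 ≤ 27, expected clicks 10 + 8 + 12 + 5 = 35.
slot 8 + slot 2 + slot 4: cost 3 + 2 + 14 = 19 ≤ 27, expected clicks 10 + 8 + 12 = 30.
slot 8 + slot 4 + slot 1: cost 3 + 14 + 6 = 23 ≤ 27, expected clicks 10 + 12 + 5 = 27.
Best is slot 8, slot 2, slot 4, and slot 1 with total expected clicks 35.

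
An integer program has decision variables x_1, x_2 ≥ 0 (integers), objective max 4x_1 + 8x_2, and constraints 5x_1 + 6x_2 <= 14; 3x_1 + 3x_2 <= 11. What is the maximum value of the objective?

16

(x_1,x_2)=(0,2): 5·0+6·2=12≤14, 3·0+3·2=6≤11, objective 16.
(x_1,x_2)=(1,1): 5·1+6·1=11≤14, 3·1+3·1=6≤11, objective 12.
No feasible integer point exceeds 16.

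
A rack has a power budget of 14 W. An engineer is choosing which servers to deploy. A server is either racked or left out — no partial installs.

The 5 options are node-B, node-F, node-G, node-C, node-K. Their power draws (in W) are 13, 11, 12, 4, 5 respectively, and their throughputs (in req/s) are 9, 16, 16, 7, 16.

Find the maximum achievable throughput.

Take node-C and node-K: power draw 4 + 5 = 9 ≤ 14, throughput 7 + 16 = 23.
No other feasible combination does better.

23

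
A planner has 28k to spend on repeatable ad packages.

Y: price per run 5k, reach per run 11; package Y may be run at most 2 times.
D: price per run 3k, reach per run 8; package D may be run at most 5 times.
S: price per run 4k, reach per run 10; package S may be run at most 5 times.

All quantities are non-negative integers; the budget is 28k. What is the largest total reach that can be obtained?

Take 4×D and 4×S: price 28 ≤ 28, reach 4·8 + 4·10 = 72.
No other integer combination yields more.

72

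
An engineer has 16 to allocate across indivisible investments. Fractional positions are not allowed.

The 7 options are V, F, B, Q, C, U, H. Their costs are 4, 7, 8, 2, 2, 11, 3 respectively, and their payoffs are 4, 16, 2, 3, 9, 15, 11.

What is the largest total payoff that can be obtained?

40

Take V, F, C, and H: cost 4 + 7 + 2 + 3 = 16 ≤ 16, payoff 4 + 16 + 9 + 11 = 40.
No other feasible combination does better.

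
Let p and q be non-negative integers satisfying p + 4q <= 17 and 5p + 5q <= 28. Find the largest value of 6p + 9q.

42

The continuous relaxation peaks at (1.8, 3.8) with value 45.00; rounding to a feasible lattice point costs some objective.
(p,q)=(1,4): 1·1+4·4=17≤17, 5·1+5·4=25≤28, objective 42.
(p,q)=(2,3): 1·2+4·3=14≤17, 5·2+5·3=25≤28, objective 39.
(p,q)=(0,4): 1·0+4·4=16≤17, 5·0+5·4=20≤28, objective 36.
(p,q)=(1,3): 1·1+4·3=13≤17, 5·1+5·3=20≤28, objective 33.
Maximum is 42 at (p,q)=(1,4).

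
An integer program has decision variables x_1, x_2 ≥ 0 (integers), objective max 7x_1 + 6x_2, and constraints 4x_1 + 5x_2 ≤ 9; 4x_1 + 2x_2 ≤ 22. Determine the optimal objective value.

14

(x_1,x_2)=(2,0) is feasible, giving 14.
(x_1,x_2)=(1,1) is feasible, giving 13.
(x_1,x_2)=(1,0) is feasible, giving 7.
No feasible integer point exceeds 14.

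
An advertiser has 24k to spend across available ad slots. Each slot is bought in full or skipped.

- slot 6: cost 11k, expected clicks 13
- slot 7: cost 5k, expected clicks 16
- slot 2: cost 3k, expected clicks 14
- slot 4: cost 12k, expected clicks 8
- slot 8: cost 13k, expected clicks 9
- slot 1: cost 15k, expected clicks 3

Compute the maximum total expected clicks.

43

This is a 0-1 knapsack instance.
Allowing fractional choices, the relaxed optimum would be about 46.5, but ad slots are indivisible.
slot 6 + slot 7 + slot 2: cost 11 + 5 + 3 = 19 ≤ 24, expected clicks 13 + 16 + 14 = 43.
slot 7 + slot 2 + slot 4: cost 5 + 3 + 12 = 20 ≤ 24, expected clicks 16 + 14 + 8 = 38.
slot 7 + slot 2 + slot 8: cost 5 + 3 + 13 = 21 ≤ 24, expected clicks 16 + 14 + 9 = 39.
Best is slot 6, slot 7, and slot 2 with total expected clicks 43.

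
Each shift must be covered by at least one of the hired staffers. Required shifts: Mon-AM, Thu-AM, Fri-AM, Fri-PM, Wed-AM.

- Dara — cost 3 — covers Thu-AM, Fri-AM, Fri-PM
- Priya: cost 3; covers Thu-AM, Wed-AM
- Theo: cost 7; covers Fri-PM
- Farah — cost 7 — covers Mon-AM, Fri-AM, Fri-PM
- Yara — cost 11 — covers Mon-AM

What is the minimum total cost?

This is a weighted set-cover instance.
The greedy cost-per-new-shift heuristic would pick Dara, Priya, and Farah for 13, but a cheaper cover exists.
Choose Priya and Farah: together they cover Mon-AM, Thu-AM, Fri-AM, Fri-PM, Wed-AM — every shift.
Total cost: 3 + 7 = 10.
No cover costs less than 10.

10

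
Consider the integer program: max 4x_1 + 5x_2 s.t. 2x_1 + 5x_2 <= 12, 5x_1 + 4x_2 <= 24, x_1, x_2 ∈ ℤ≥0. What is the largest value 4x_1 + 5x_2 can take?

(x_1,x_2)=(3,1): 2·3+5·1=11≤12, 5·3+4·1=19≤24, objective 17.
(x_1,x_2)=(4,0): 2·4+5·0=8≤12, 5·4+4·0=20≤24, objective 16.
(x_1,x_2)=(2,1): 2·2+5·1=9≤12, 5·2+4·1=14≤24, objective 13.
The best lattice point is (3,1), giving 17.

17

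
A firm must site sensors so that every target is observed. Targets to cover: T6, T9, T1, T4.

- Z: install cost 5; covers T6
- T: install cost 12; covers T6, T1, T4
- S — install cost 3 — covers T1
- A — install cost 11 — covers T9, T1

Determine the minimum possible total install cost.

This is a weighted set-cover instance.
The greedy cost-per-new-target heuristic would pick S, Z, A, and T for 31, but a cheaper cover exists.
Choose T and A: together they cover T6, T9, T1, T4 — every target.
Total install cost: 12 + 11 = 23.
No cover costs less than 23.

23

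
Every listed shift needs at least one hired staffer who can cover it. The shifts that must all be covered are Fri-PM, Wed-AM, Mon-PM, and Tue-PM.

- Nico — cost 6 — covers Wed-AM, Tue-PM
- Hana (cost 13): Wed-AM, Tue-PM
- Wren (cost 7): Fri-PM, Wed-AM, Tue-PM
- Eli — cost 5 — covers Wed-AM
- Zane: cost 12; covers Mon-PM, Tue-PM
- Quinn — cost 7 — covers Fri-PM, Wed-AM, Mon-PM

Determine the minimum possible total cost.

13

The greedy cost-per-new-shift heuristic would pick Wren and Quinn for 14, but a cheaper cover exists.
Choose Nico and Quinn: together they cover Fri-PM, Wed-AM, Mon-PM, Tue-PM — every shift.
Total cost: 6 + 7 = 13.
No cover costs less than 13.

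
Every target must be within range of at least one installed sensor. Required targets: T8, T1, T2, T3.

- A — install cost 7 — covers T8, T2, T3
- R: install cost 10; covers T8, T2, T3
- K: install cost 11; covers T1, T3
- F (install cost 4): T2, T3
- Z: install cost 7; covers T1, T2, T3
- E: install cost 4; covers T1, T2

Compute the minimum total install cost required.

This is a weighted set-cover instance.
The greedy cost-per-new-target heuristic would pick F, E, and A for 15, but a cheaper cover exists.
Choose A and E: together they cover T8, T1, T2, T3 — every target.
Total install cost: 7 + 4 = 11.
No cover costs less than 11.

11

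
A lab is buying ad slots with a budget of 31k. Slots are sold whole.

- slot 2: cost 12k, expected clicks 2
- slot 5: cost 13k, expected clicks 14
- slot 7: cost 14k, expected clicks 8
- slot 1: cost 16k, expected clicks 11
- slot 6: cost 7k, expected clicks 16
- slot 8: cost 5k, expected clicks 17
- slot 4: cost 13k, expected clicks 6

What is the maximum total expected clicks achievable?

47

Allowing fractional choices, the relaxed optimum would be about 51.1, but ad slots are indivisible.
slot 7 + slot 6 + slot 8: cost 14 + 7 + 5 = 26 ≤ 31, expected clicks 8 + 16 + 17 = 41.
slot 5 + slot 6 + slot 8: cost 13 + 7 + 5 = 25 ≤ 31, expected clicks 14 + 16 + 17 = 47.
slot 1 + slot 6 + slot 8: cost 16 + 7 + 5 = 28 ≤ 31, expected clicks 11 + 16 + 17 = 44.
Best is slot 5, slot 6, and slot 8 with total expected clicks 47.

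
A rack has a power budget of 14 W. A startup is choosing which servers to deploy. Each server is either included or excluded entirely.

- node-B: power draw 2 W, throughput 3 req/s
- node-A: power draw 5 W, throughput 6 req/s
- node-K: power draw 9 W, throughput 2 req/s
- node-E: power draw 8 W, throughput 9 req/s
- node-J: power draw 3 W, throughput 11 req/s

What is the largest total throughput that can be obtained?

23

This is a 0-1 knapsack instance.
Allowing fractional choices, the relaxed optimum would be about 24.5, but servers are indivisible.
node-E + node-J: power draw 8 + 3 = 11 ≤ 14, throughput 9 + 11 = 20.
node-B + node-E + node-J: power draw 2 + 8 + 3 = 13 ≤ 14, throughput 3 + 9 + 11 = 23.
node-B + node-A + node-J: power draw 2 + 5 + 3 = 10 ≤ 14, throughput 3 + 6 + 11 = 20.
Best is node-B, node-E, and node-J with total throughput 23.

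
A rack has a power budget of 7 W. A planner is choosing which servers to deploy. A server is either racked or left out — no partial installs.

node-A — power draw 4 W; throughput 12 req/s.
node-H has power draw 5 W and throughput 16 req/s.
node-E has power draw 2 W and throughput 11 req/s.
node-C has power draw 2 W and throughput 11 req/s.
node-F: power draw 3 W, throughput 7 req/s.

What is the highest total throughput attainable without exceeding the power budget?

29

Allowing fractional choices, the relaxed optimum would be about 31.6, but servers are indivisible.
node-H + node-C: power draw 5 + 2 = 7 ≤ 7, throughput 16 + 11 = 27.
node-E + node-C + node-F: power draw 2 + 2 + 3 = 7 ≤ 7, throughput 11 + 11 + 7 = 29.
node-H + node-E: power draw 5 + 2 = 7 ≤ 7, throughput 16 + 11 = 27.
Best is node-E, node-C, and node-F with total throughput 29.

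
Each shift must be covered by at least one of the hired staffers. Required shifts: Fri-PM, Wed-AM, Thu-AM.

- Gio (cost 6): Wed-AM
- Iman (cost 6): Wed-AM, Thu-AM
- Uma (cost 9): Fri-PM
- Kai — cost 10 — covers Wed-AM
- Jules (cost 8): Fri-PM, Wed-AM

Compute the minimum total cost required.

14

Choose Iman and Jules: together they cover Fri-PM, Wed-AM, Thu-AM — every shift.
Total cost: 6 + 8 = 14.
No cover costs less than 14.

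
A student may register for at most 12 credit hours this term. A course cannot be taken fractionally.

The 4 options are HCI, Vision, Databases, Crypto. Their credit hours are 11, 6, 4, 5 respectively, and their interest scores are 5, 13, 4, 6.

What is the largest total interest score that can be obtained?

Treat it as a binary knapsack problem.
Take Vision and Crypto: credit hours 6 + 5 = 11 ≤ 12, interest score 13 + 6 = 19.
No other feasible combination does better.

19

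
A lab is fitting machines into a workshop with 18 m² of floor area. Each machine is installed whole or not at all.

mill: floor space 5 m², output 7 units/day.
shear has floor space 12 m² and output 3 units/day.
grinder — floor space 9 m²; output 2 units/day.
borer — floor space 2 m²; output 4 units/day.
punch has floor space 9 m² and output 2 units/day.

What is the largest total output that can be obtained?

13

Allowing fractional choices, the relaxed optimum would be about 13.8, but machines are indivisible.
mill + borer: floor space 5 + 2 = 7 ≤ 18, output 7 + 4 = 11.
mill + borer + punch: floor space 5 + 2 + 9 = 16 ≤ 18, output 7 + 4 + 2 = 13.
mill + grinder + borer: floor space 5 + 9 + 2 = 16 ≤ 18, output 7 + 2 + 4 = 13.
The maximum output is 13; one optimal choice is mill, grinder, and borer.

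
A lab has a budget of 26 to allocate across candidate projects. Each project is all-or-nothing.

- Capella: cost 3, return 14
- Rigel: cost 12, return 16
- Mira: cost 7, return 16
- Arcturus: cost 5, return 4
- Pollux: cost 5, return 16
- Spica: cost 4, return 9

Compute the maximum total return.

59

Allowing fractional choices, the relaxed optimum would be about 64.3, but projects are indivisible.
Capella + Mira + Arcturus + Pollux + Spica: cost 3 + 7 + 5 + 5 + 4 = 24 ≤ 26, return 14 + 16 + 4 + 16 + 9 = 59.
Capella + Mira + Pollux + Spica: cost 3 + 7 + 5 + 4 = 19 ≤ 26, return 14 + 16 + 16 + 9 = 55.
Best is Capella, Mira, Arcturus, Pollux, and Spica with total return 59.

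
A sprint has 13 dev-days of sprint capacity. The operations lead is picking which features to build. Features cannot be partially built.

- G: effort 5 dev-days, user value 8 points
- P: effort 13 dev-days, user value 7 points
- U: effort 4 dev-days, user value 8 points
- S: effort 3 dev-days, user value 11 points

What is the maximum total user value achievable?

27

This is a 0-1 knapsack instance.
U + S: effort 4 + 3 = 7 ≤ 13, user value 8 + 11 = 19.
G + S: effort 5 + 3 = 8 ≤ 13, user value 8 + 11 = 19.
G + U + S: effort 5 + 4 + 3 = 12 ≤ 13, user value 8 + 8 + 11 = 27.
Best is G, U, and S with total user value 27.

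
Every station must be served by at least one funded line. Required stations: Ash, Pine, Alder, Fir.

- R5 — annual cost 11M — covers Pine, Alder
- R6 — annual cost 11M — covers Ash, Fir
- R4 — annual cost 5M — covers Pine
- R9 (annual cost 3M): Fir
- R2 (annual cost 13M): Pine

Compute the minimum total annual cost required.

This is an integer covering problem.
The greedy cost-per-new-station heuristic would pick R9, R4, R5, and R6 for 30, but a cheaper cover exists.
Choose R5 and R6: together they cover Ash, Pine, Alder, Fir — every station.
Total annual cost: 11 + 11 = 22.
No cover costs less than 22.

22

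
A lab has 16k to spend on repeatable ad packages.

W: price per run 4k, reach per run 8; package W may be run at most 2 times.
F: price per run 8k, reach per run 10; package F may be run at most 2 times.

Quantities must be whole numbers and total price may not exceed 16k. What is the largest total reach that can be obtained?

This is a bounded integer knapsack.
Take 2×W and 1×F: price 16 ≤ 16, reach 2·8 + 1·10 = 26.
W has the best ratio (8/4) and is taken to its limit of 2; remaining capacity is filled optimally with the others.

26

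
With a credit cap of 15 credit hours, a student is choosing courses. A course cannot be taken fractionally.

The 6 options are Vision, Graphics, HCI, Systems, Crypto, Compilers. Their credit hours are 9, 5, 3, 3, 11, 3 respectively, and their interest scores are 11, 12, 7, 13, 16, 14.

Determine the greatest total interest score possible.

46

Take Graphics, HCI, Systems, and Compilers: credit hours 5 + 3 + 3 + 3 = 14 ≤ 15, interest score 12 + 7 + 13 + 14 = 46.
No other feasible combination does better.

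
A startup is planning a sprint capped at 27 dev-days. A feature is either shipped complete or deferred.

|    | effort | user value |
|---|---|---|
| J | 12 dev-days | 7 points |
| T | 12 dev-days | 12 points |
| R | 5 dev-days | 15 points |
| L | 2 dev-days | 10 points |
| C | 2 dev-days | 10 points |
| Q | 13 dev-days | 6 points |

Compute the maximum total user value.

T + R + L + C: effort 12 + 5 + 2 + 2 = 21 ≤ 27, user value 12 + 15 + 10 + 10 = 47.
J + R + L + C: effort 12 + 5 + 2 + 2 = 21 ≤ 27, user value 7 + 15 + 10 + 10 = 42.
R + L + C + Q: effort 5 + 2 + 2 + 13 = 22 ≤ 27, user value 15 + 10 + 10 + 6 = 41.
Best is T, R, L, and C with total user value 47.

47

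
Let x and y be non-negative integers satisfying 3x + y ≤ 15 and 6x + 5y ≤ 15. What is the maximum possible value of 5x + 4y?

12

The continuous relaxation peaks at (2.5, 0) with value 12.50; rounding to a feasible lattice point costs some objective.
(x,y)=(0,3): 3·0+1·3=3≤15, 6·0+5·3=15≤15, objective 12.
(x,y)=(2,0): 3·2+1·0=6≤15, 6·2+5·0=12≤15, objective 10.
The best lattice point is (0,3), giving 12.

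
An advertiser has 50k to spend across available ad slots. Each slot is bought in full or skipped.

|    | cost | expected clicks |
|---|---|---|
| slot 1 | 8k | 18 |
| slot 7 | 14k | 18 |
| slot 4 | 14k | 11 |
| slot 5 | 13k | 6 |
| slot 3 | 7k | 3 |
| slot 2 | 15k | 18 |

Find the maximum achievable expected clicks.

60

slot 1 + slot 7 + slot 5 + slot 2: cost 8 + 14 + 13 + 15 = 50 ≤ 50, expected clicks 18 + 18 + 6 + 18 = 60.
slot 1 + slot 7 + slot 3 + slot 2: cost 8 + 14 + 7 + 15 = 44 ≤ 50, expected clicks 18 + 18 + 3 + 18 = 57.
Best is slot 1, slot 7, slot 5, and slot 2 with total expected clicks 60.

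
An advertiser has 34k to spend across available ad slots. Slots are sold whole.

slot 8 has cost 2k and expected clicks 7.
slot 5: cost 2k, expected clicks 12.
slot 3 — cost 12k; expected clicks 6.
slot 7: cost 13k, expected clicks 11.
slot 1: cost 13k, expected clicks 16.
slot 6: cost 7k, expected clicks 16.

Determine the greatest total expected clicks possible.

51

Allowing fractional choices, the relaxed optimum would be about 59.5, but ad slots are indivisible.
slot 8 + slot 5 + slot 1 + slot 6: cost 2 + 2 + 13 + 7 = 24 ≤ 34, expected clicks 7 + 12 + 16 + 16 = 51.
slot 8 + slot 5 + slot 7 + slot 6: cost 2 + 2 + 13 + 7 = 24 ≤ 34, expected clicks 7 + 12 + 11 + 16 = 46.
slot 5 + slot 3 + slot 1 + slot 6: cost 2 + 12 + 13 + 7 = 34 ≤ 34, expected clicks 12 + 6 + 16 + 16 = 50.
Best is slot 8, slot 5, slot 1, and slot 6 with total expected clicks 51.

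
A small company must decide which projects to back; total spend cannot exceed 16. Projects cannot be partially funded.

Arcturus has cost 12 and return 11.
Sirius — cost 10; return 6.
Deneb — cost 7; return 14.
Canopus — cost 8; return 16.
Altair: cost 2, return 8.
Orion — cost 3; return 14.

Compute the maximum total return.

38

Allowing fractional choices, the relaxed optimum would be about 44.0, but projects are indivisible.
Canopus + Altair + Orion: cost 8 + 2 + 3 = 13 ≤ 16, return 16 + 8 + 14 = 38.
Canopus + Orion: cost 8 + 3 = 11 ≤ 16, return 16 + 14 = 30.
Deneb + Altair + Orion: cost 7 + 2 + 3 = 12 ≤ 16, return 14 + 8 + 14 = 36.
Best is Canopus, Altair, and Orion with total return 38.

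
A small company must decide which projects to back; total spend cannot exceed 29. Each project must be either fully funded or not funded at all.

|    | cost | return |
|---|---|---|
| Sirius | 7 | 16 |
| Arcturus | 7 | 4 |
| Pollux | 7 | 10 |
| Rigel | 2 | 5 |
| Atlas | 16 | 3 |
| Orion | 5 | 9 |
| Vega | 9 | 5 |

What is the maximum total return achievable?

44

Allowing fractional choices, the relaxed optimum would be about 44.6, but projects are indivisible.
Sirius + Arcturus + Pollux + Rigel + Orion: cost 7 + 7 + 7 + 2 + 5 = 28 ≤ 29, return 16 + 4 + 10 + 5 + 9 = 44.
Sirius + Pollux + Orion + Vega: cost 7 + 7 + 5 + 9 = 28 ≤ 29, return 16 + 10 + 9 + 5 = 40.
Sirius + Pollux + Rigel + Orion: cost 7 + 7 + 2 + 5 = 21 ≤ 29, return 16 + 10 + 5 + 9 = 40.
Best is Sirius, Arcturus, Pollux, Rigel, and Orion with total return 44.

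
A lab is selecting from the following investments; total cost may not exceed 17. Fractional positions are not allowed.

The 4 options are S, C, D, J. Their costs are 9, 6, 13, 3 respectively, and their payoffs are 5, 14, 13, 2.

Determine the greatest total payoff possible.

Take S and C: cost 9 + 6 = 15 ≤ 17, payoff 5 + 14 = 19.
No other feasible combination does better.

19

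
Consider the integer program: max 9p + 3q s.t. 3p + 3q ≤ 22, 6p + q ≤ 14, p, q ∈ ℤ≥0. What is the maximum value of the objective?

27

The continuous relaxation peaks at (1.33, 6) with value 30.00; rounding to a feasible lattice point costs some objective.
(p,q)=(1,6) is feasible, giving 27.
(p,q)=(1,5) is feasible, giving 24.
(p,q)=(0,7) is feasible, giving 21.
The best lattice point is (1,6), giving 27.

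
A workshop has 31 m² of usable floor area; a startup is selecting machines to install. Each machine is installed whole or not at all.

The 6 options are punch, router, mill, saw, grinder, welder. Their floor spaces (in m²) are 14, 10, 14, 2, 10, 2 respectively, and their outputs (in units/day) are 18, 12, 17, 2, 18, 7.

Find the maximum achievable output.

45

Allowing fractional choices, the relaxed optimum would be about 49.1, but machines are indivisible.
punch + saw + grinder + welder: floor space 14 + 2 + 10 + 2 = 28 ≤ 31, output 18 + 2 + 18 + 7 = 45.
mill + saw + grinder + welder: floor space 14 + 2 + 10 + 2 = 28 ≤ 31, output 17 + 2 + 18 + 7 = 44.
punch + grinder + welder: floor space 14 + 10 + 2 = 26 ≤ 31, output 18 + 18 + 7 = 43.
Best is punch, saw, grinder, and welder with total output 45.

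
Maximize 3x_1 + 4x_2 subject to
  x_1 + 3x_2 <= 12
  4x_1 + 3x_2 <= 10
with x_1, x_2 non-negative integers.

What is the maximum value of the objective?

12

The continuous relaxation peaks at (0, 3.33) with value 13.33; rounding to a feasible lattice point costs some objective.
(x_1,x_2)=(0,3): 1·0+3·3=9≤12, 4·0+3·3=9≤10, objective 12.
(x_1,x_2)=(1,2): 1·1+3·2=7≤12, 4·1+3·2=10≤10, objective 11.
(x_1,x_2)=(0,2): 1·0+3·2=6≤12, 4·0+3·2=6≤10, objective 8.
No feasible integer point exceeds 12.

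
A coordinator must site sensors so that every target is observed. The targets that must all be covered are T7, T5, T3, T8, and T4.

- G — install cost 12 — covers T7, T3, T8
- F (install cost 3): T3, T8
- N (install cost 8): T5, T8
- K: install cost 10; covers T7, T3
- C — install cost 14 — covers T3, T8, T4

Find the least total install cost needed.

This is a weighted set-cover instance.
The greedy cost-per-new-target heuristic would pick F, N, K, and C for 35, but a cheaper cover exists.
Choose N, K, and C: together they cover T7, T5, T3, T8, T4 — every target.
Total install cost: 8 + 10 + 14 = 32.
No cover costs less than 32.

32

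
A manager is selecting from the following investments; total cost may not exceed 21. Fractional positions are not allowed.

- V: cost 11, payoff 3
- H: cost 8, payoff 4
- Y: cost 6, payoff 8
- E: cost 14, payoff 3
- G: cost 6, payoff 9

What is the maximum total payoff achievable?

This is a 0-1 knapsack instance.
Allowing fractional choices, the relaxed optimum would be about 21.3, but investments are indivisible.
H + Y + G: cost 8 + 6 + 6 = 20 ≤ 21, payoff 4 + 8 + 9 = 21.
Y + G: cost 6 + 6 = 12 ≤ 21, payoff 8 + 9 = 17.
H + G: cost 8 + 6 = 14 ≤ 21, payoff 4 + 9 = 13.
Best is H, Y, and G with total payoff 21.

21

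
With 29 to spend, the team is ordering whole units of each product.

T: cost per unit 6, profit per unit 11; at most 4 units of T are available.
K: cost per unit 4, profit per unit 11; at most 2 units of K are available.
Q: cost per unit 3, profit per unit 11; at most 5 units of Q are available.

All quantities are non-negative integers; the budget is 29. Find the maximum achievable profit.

1×T, 2×K, and 5×Q: cost 29 ≤ 29, profit 1·11 + 2·11 + 5·11 = 88.
2×K and 5×Q: cost 23 ≤ 29, profit 2·11 + 5·11 = 77.
Best is 88.

88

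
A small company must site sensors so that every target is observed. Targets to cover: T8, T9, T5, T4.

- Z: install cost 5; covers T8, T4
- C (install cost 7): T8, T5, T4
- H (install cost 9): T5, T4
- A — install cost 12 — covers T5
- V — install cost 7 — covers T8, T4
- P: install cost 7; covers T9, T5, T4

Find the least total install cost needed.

The greedy cost-per-new-target heuristic would pick C and P for 14, but a cheaper cover exists.
Choose Z and P: together they cover T8, T9, T5, T4 — every target.
Total install cost: 5 + 7 = 12.
No cover costs less than 12.

12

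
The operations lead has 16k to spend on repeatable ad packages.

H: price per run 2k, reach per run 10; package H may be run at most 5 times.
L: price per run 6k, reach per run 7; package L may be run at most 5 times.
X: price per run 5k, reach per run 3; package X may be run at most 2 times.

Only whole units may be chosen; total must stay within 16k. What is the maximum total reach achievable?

This is a bounded integer knapsack.
5×H and 1×L: price 16 ≤ 16, reach 5·10 + 1·7 = 57.
5×H and 1×X: price 15 ≤ 16, reach 5·10 + 1·3 = 53.
Best is 57.

57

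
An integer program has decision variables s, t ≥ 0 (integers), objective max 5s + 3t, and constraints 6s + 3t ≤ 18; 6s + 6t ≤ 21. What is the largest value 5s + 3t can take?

15

(s,t)=(3,0) is feasible, giving 15.
(s,t)=(2,1) is feasible, giving 13.
(s,t)=(1,2) is feasible, giving 11.
The best lattice point is (3,0), giving 15.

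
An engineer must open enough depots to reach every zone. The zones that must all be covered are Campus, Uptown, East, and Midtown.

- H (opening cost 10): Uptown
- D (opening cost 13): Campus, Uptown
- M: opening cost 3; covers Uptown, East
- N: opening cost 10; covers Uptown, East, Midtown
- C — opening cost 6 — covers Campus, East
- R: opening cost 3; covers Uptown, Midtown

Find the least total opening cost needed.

The greedy cost-per-new-zone heuristic would pick M, R, and C for 12, but a cheaper cover exists.
Choose C and R: together they cover Campus, Uptown, East, Midtown — every zone.
Total opening cost: 6 + 3 = 9.
No cover costs less than 9.

9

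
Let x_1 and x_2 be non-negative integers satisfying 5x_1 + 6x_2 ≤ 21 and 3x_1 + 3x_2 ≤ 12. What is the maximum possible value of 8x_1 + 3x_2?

(x_1,x_2)=(4,0): 5·4+6·0=20≤21, 3·4+3·0=12≤12, objective 32.
(x_1,x_2)=(3,1): 5·3+6·1=21≤21, 3·3+3·1=12≤12, objective 27.
(x_1,x_2)=(3,0): 5·3+6·0=15≤21, 3·3+3·0=9≤12, objective 24.
No feasible integer point exceeds 32.

32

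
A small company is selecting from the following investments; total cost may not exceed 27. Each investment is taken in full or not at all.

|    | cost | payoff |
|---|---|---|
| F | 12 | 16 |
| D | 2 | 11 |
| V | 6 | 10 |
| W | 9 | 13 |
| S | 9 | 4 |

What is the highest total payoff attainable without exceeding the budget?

40

Treat it as a binary knapsack problem.
Allowing fractional choices, the relaxed optimum would be about 47.3, but investments are indivisible.
F + V + W: cost 12 + 6 + 9 = 27 ≤ 27, payoff 16 + 10 + 13 = 39.
F + D + W: cost 12 + 2 + 9 = 23 ≤ 27, payoff 16 + 11 + 13 = 40.
Best is F, D, and W with total payoff 40.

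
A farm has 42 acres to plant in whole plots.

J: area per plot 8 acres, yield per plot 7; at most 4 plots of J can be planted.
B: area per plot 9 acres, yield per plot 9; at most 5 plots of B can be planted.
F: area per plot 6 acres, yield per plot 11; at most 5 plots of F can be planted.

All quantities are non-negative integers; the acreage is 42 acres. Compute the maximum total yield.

F has the best ratio (11/6); taking only F gives at most 5×11 = 55 (stopped by the supply cap of 5).
Mixing does better — 1×B and 5×F: area 39 ≤ 42, yield 1·9 + 5·11 = 64.

64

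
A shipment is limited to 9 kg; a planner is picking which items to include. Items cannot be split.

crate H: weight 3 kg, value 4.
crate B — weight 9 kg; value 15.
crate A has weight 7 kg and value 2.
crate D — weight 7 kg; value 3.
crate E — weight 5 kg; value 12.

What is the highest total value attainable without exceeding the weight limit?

16

Treat it as a binary knapsack problem.
Allowing fractional choices, the relaxed optimum would be about 18.7, but items are indivisible.
crate E: weight 5 ≤ 9, value 12.
crate B: weight 9 ≤ 9, value 15.
crate H + crate E: weight 3 + 5 = 8 ≤ 9, value 4 + 12 = 16.
Best is crate H and crate E with total value 16.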